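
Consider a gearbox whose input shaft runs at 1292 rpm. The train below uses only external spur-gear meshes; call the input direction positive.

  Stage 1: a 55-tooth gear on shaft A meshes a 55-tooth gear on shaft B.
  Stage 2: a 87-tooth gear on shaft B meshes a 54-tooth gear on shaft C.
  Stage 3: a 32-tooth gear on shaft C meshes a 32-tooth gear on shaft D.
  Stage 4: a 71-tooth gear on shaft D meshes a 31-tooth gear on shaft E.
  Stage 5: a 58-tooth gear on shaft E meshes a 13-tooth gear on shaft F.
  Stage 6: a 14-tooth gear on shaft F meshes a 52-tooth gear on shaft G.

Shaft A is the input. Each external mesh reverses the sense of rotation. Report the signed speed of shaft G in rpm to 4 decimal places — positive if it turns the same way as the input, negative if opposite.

Stage 1 [55T→55T]: ω = 1292.0000×55/55 = 1292.0000 rpm, dir flips to −; running = −1292.0000
Stage 2 [87T→54T]: ω = 1292.0000×87/54 = 2081.5556 rpm, dir flips to +; running = +2081.5556
Stage 3 [32T→32T]: ω = 2081.5556×32/32 = 2081.5556 rpm, dir flips to −; running = −2081.5556
Stage 4 [71T→31T]: ω = 2081.5556×71/31 = 4767.4337 rpm, dir flips to +; running = +4767.4337
Stage 5 [58T→13T]: ω = 4767.4337×58/13 = 21270.0888 rpm, dir flips to −; running = −21270.0888
Stage 6 [14T→52T]: ω = 21270.0888×14/52 = 5726.5624 rpm, dir flips to +; running = +5726.5624

+5726.5624 rpm (same as input, |ω| = 5726.5624 rpm)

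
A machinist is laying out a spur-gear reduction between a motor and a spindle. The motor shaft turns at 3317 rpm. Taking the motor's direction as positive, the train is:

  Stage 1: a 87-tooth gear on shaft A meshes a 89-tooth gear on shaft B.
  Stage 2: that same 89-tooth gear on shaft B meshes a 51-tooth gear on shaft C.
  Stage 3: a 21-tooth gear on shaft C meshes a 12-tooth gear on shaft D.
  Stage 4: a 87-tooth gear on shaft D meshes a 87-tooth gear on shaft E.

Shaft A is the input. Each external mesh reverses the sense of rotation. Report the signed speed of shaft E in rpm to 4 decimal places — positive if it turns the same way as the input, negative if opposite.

Stage 1 [87T→89T]: ω = 3317.0000×87/89 = 3242.4607 rpm, dir flips to −; running = −3242.4607
Stage 2 [89T→51T]: ω = 3242.4607×89/51 = 5658.4118 rpm, dir flips to +; running = +5658.4118
Stage 3 [21T→12T]: ω = 5658.4118×21/12 = 9902.2206 rpm, dir flips to −; running = −9902.2206
Stage 4 [87T→87T]: ω = 9902.2206×87/87 = 9902.2206 rpm, dir flips to +; running = +9902.2206

+9902.2206 rpm (same as input, |ω| = 9902.2206 rpm)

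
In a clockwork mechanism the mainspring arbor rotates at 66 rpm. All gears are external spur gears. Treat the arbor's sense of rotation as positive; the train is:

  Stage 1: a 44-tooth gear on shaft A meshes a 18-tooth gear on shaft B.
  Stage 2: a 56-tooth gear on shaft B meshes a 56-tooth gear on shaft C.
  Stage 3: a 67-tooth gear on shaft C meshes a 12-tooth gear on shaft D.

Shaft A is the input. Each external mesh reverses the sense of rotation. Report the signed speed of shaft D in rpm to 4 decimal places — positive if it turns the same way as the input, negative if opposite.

-900.7778 rpm (opposite to input, |ω| = 900.7778 rpm)

Stage 1 [44T→18T]: ω = 66.0000×44/18 = 161.3333 rpm, dir flips to −; running = −161.3333
Stage 2 [56T→56T]: ω = 161.3333×56/56 = 161.3333 rpm, dir flips to +; running = +161.3333
Stage 3 [67T→12T]: ω = 161.3333×67/12 = 900.7778 rpm, dir flips to −; running = −900.7778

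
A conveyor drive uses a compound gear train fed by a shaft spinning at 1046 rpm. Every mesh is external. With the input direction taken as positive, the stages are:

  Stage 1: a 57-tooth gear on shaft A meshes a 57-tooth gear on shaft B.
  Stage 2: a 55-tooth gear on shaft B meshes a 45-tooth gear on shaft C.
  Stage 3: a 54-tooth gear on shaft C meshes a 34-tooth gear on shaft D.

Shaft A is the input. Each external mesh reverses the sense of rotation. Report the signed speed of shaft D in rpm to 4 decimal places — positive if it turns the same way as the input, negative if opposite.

-2030.4706 rpm (opposite to input, |ω| = 2030.4706 rpm)

Stage 1 [57T→57T]: ω = 1046.0000×57/57 = 1046.0000 rpm, dir flips to −; running = −1046.0000
Stage 2 [55T→45T]: ω = 1046.0000×55/45 = 1278.4444 rpm, dir flips to +; running = +1278.4444
Stage 3 [54T→34T]: ω = 1278.4444×54/34 = 2030.4706 rpm, dir flips to −; running = −2030.4706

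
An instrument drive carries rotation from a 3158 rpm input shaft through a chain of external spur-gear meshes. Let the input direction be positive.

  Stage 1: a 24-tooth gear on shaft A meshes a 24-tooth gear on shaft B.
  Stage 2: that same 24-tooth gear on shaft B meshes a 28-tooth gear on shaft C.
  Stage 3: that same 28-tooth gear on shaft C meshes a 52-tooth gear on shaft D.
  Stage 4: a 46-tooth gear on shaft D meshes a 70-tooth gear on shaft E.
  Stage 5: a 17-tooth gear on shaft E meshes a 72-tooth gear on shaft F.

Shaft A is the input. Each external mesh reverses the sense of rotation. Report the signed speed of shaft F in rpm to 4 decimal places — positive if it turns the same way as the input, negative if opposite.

Stage 1 [24T→24T]: ω = 3158.0000×24/24 = 3158.0000 rpm, dir flips to −; running = −3158.0000
Stage 2 [24T→28T]: ω = 3158.0000×24/28 = 2706.8571 rpm, dir flips to +; running = +2706.8571
Stage 3 [28T→52T]: ω = 2706.8571×28/52 = 1457.5385 rpm, dir flips to −; running = −1457.5385
Stage 4 [46T→70T]: ω = 1457.5385×46/70 = 957.8110 rpm, dir flips to +; running = +957.8110
Stage 5 [17T→72T]: ω = 957.8110×17/72 = 226.1498 rpm, dir flips to −; running = −226.1498

-226.1498 rpm (opposite to input, |ω| = 226.1498 rpm)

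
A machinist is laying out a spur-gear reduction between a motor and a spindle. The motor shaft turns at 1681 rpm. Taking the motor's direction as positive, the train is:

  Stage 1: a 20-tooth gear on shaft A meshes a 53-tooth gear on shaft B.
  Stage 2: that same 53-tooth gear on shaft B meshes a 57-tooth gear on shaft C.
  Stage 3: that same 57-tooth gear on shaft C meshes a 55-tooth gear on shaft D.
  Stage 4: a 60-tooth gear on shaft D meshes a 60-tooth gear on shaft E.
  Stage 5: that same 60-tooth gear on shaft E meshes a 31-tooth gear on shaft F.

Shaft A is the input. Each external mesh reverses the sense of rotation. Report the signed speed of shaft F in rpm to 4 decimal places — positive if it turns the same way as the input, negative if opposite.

Stage 1 [20T→53T]: ω = 1681.0000×20/53 = 634.3396 rpm, dir flips to −; running = −634.3396
Stage 2 [53T→57T]: ω = 634.3396×53/57 = 589.8246 rpm, dir flips to +; running = +589.8246
Stage 3 [57T→55T]: ω = 589.8246×57/55 = 611.2727 rpm, dir flips to −; running = −611.2727
Stage 4 [60T→60T]: ω = 611.2727×60/60 = 611.2727 rpm, dir flips to +; running = +611.2727
Stage 5 [60T→31T]: ω = 611.2727×60/31 = 1183.1085 rpm, dir flips to −; running = −1183.1085

-1183.1085 rpm (opposite to input, |ω| = 1183.1085 rpm)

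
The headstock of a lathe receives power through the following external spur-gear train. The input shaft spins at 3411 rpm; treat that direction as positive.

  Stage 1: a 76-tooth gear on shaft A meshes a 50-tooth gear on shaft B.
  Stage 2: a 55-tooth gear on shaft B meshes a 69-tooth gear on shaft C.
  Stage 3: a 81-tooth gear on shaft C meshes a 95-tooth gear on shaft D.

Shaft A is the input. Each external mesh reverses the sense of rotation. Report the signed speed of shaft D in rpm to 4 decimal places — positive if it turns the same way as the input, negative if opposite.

-3523.7113 rpm (opposite to input, |ω| = 3523.7113 rpm)

Stage 1 [76T→50T]: ω = 3411.0000×76/50 = 5184.7200 rpm, dir flips to −; running = −5184.7200
Stage 2 [55T→69T]: ω = 5184.7200×55/69 = 4132.7478 rpm, dir flips to +; running = +4132.7478
Stage 3 [81T→95T]: ω = 4132.7478×81/95 = 3523.7113 rpm, dir flips to −; running = −3523.7113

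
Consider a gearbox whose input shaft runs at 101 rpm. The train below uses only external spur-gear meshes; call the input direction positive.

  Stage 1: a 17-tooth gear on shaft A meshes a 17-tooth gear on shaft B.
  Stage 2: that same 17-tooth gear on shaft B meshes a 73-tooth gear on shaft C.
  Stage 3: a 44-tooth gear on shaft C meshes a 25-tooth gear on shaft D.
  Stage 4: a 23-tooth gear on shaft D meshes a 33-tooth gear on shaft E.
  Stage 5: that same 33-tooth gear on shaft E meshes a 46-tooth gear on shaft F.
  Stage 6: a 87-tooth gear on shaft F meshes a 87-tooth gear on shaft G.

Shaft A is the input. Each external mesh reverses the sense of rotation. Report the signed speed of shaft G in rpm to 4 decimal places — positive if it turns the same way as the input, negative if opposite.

+20.6981 rpm (same as input, |ω| = 20.6981 rpm)

Stage 1 [17T→17T]: ω = 101.0000×17/17 = 101.0000 rpm, dir flips to −; running = −101.0000
Stage 2 [17T→73T]: ω = 101.0000×17/73 = 23.5205 rpm, dir flips to +; running = +23.5205
Stage 3 [44T→25T]: ω = 23.5205×44/25 = 41.3962 rpm, dir flips to −; running = −41.3962
Stage 4 [23T→33T]: ω = 41.3962×23/33 = 28.8519 rpm, dir flips to +; running = +28.8519
Stage 5 [33T→46T]: ω = 28.8519×33/46 = 20.6981 rpm, dir flips to −; running = −20.6981
Stage 6 [87T→87T]: ω = 20.6981×87/87 = 20.6981 rpm, dir flips to +; running = +20.6981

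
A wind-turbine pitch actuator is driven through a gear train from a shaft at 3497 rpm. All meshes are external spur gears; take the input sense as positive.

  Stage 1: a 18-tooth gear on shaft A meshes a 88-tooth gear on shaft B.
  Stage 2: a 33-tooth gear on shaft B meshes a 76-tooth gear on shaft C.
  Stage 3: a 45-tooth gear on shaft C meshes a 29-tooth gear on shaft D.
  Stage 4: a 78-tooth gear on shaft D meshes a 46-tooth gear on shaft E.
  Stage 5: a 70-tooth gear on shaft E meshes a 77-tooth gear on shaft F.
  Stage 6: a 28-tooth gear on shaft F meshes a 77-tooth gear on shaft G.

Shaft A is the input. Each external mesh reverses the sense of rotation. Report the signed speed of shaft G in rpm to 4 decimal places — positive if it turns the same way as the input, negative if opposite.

+270.1542 rpm (same as input, |ω| = 270.1542 rpm)

Stage 1 [18T→88T]: ω = 3497.0000×18/88 = 715.2955 rpm, dir flips to −; running = −715.2955
Stage 2 [33T→76T]: ω = 715.2955×33/76 = 310.5888 rpm, dir flips to +; running = +310.5888
Stage 3 [45T→29T]: ω = 310.5888×45/29 = 481.9482 rpm, dir flips to −; running = −481.9482
Stage 4 [78T→46T]: ω = 481.9482×78/46 = 817.2164 rpm, dir flips to +; running = +817.2164
Stage 5 [70T→77T]: ω = 817.2164×70/77 = 742.9240 rpm, dir flips to −; running = −742.9240
Stage 6 [28T→77T]: ω = 742.9240×28/77 = 270.1542 rpm, dir flips to +; running = +270.1542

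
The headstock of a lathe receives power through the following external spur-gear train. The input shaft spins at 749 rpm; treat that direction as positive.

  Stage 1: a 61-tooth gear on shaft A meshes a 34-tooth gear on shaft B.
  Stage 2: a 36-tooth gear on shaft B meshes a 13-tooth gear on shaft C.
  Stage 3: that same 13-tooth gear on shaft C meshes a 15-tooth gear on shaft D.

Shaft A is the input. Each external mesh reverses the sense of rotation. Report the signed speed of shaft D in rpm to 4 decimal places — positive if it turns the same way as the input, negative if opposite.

-3225.1059 rpm (opposite to input, |ω| = 3225.1059 rpm)

Stage 1 [61T→34T]: ω = 749.0000×61/34 = 1343.7941 rpm, dir flips to −; running = −1343.7941
Stage 2 [36T→13T]: ω = 1343.7941×36/13 = 3721.2760 rpm, dir flips to +; running = +3721.2760
Stage 3 [13T→15T]: ω = 3721.2760×13/15 = 3225.1059 rpm, dir flips to −; running = −3225.1059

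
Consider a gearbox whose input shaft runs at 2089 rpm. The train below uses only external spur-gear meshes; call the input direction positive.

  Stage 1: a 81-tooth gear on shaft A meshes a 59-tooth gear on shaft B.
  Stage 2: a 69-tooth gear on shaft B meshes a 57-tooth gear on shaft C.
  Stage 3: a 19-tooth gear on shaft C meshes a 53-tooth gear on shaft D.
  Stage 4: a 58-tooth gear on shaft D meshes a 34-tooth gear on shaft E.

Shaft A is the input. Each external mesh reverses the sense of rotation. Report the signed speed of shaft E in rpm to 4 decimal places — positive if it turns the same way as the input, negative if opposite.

+2123.1100 rpm (same as input, |ω| = 2123.1100 rpm)

Stage 1 [81T→59T]: ω = 2089.0000×81/59 = 2867.9492 rpm, dir flips to −; running = −2867.9492
Stage 2 [69T→57T]: ω = 2867.9492×69/57 = 3471.7279 rpm, dir flips to +; running = +3471.7279
Stage 3 [19T→53T]: ω = 3471.7279×19/53 = 1244.5817 rpm, dir flips to −; running = −1244.5817
Stage 4 [58T→34T]: ω = 1244.5817×58/34 = 2123.1100 rpm, dir flips to +; running = +2123.1100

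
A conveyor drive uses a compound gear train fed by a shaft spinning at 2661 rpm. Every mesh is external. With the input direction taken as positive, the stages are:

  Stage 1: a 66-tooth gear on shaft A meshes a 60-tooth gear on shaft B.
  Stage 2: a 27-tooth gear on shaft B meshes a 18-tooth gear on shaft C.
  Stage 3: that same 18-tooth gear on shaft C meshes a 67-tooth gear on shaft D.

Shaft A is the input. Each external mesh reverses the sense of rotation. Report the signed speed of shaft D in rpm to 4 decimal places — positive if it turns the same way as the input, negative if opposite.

-1179.5776 rpm (opposite to input, |ω| = 1179.5776 rpm)

Stage 1 [66T→60T]: ω = 2661.0000×66/60 = 2927.1000 rpm, dir flips to −; running = −2927.1000
Stage 2 [27T→18T]: ω = 2927.1000×27/18 = 4390.6500 rpm, dir flips to +; running = +4390.6500
Stage 3 [18T→67T]: ω = 4390.6500×18/67 = 1179.5776 rpm, dir flips to −; running = −1179.5776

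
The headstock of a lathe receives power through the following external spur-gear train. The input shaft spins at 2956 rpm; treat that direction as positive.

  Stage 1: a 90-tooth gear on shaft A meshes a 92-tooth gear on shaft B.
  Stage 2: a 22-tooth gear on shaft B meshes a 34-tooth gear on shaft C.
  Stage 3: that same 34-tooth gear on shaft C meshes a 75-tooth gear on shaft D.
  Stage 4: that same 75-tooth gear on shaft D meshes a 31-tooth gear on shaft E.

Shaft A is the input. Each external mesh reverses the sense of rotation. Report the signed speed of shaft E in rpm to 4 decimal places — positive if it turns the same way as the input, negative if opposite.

Stage 1 [90T→92T]: ω = 2956.0000×90/92 = 2891.7391 rpm, dir flips to −; running = −2891.7391
Stage 2 [22T→34T]: ω = 2891.7391×22/34 = 1871.1253 rpm, dir flips to +; running = +1871.1253
Stage 3 [34T→75T]: ω = 1871.1253×34/75 = 848.2435 rpm, dir flips to −; running = −848.2435
Stage 4 [75T→31T]: ω = 848.2435×75/31 = 2052.2020 rpm, dir flips to +; running = +2052.2020

+2052.2020 rpm (same as input, |ω| = 2052.2020 rpm)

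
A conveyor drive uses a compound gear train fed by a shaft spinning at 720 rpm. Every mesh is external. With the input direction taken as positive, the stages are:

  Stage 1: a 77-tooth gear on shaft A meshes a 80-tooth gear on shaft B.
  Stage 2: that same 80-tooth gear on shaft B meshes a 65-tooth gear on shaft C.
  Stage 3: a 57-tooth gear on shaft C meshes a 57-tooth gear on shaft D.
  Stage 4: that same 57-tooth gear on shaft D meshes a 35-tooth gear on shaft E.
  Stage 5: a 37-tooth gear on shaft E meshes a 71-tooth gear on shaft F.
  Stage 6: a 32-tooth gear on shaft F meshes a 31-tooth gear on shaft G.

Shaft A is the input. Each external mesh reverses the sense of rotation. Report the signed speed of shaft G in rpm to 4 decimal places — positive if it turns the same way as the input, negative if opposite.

+747.2197 rpm (same as input, |ω| = 747.2197 rpm)

Stage 1 [77T→80T]: ω = 720.0000×77/80 = 693.0000 rpm, dir flips to −; running = −693.0000
Stage 2 [80T→65T]: ω = 693.0000×80/65 = 852.9231 rpm, dir flips to +; running = +852.9231
Stage 3 [57T→57T]: ω = 852.9231×57/57 = 852.9231 rpm, dir flips to −; running = −852.9231
Stage 4 [57T→35T]: ω = 852.9231×57/35 = 1389.0462 rpm, dir flips to +; running = +1389.0462
Stage 5 [37T→71T]: ω = 1389.0462×37/71 = 723.8691 rpm, dir flips to −; running = −723.8691
Stage 6 [32T→31T]: ω = 723.8691×32/31 = 747.2197 rpm, dir flips to +; running = +747.2197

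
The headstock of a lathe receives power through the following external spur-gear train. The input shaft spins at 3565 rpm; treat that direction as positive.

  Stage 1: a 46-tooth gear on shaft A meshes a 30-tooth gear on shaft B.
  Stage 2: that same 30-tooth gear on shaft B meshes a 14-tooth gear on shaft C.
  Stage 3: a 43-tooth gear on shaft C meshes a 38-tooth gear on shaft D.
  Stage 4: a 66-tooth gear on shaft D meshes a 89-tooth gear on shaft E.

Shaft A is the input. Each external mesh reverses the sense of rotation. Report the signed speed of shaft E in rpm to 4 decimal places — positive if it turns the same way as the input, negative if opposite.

+9829.4251 rpm (same as input, |ω| = 9829.4251 rpm)

Stage 1 [46T→30T]: ω = 3565.0000×46/30 = 5466.3333 rpm, dir flips to −; running = −5466.3333
Stage 2 [30T→14T]: ω = 5466.3333×30/14 = 11713.5714 rpm, dir flips to +; running = +11713.5714
Stage 3 [43T→38T]: ω = 11713.5714×43/38 = 13254.8308 rpm, dir flips to −; running = −13254.8308
Stage 4 [66T→89T]: ω = 13254.8308×66/89 = 9829.4251 rpm, dir flips to +; running = +9829.4251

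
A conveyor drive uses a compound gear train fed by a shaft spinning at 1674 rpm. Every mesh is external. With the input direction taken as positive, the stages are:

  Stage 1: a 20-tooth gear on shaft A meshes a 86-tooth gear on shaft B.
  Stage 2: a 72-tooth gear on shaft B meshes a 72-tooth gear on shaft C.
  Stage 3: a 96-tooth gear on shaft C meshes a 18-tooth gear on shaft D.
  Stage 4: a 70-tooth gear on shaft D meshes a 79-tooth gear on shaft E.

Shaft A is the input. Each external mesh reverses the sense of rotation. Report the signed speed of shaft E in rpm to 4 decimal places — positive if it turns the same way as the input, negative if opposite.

+1839.7409 rpm (same as input, |ω| = 1839.7409 rpm)

Stage 1 [20T→86T]: ω = 1674.0000×20/86 = 389.3023 rpm, dir flips to −; running = −389.3023
Stage 2 [72T→72T]: ω = 389.3023×72/72 = 389.3023 rpm, dir flips to +; running = +389.3023
Stage 3 [96T→18T]: ω = 389.3023×96/18 = 2076.2791 rpm, dir flips to −; running = −2076.2791
Stage 4 [70T→79T]: ω = 2076.2791×70/79 = 1839.7409 rpm, dir flips to +; running = +1839.7409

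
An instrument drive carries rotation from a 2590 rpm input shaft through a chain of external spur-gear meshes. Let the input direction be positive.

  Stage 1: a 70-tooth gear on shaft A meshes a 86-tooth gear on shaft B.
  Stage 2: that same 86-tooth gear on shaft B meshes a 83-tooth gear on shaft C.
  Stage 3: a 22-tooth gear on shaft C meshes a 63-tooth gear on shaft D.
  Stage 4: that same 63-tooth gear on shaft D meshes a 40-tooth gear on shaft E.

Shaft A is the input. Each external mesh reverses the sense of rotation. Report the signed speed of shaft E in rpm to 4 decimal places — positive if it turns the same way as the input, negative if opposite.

+1201.3855 rpm (same as input, |ω| = 1201.3855 rpm)

Stage 1 [70T→86T]: ω = 2590.0000×70/86 = 2108.1395 rpm, dir flips to −; running = −2108.1395
Stage 2 [86T→83T]: ω = 2108.1395×86/83 = 2184.3373 rpm, dir flips to +; running = +2184.3373
Stage 3 [22T→63T]: ω = 2184.3373×22/63 = 762.7845 rpm, dir flips to −; running = −762.7845
Stage 4 [63T→40T]: ω = 762.7845×63/40 = 1201.3855 rpm, dir flips to +; running = +1201.3855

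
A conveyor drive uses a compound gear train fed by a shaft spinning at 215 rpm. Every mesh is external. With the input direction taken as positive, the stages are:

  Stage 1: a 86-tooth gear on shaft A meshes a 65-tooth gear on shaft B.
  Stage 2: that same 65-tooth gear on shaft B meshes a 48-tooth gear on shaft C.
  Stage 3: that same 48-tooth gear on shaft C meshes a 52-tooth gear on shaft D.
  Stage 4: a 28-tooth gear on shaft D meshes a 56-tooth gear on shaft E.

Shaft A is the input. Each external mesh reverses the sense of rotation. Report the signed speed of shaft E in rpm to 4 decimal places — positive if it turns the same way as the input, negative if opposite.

Stage 1 [86T→65T]: ω = 215.0000×86/65 = 284.4615 rpm, dir flips to −; running = −284.4615
Stage 2 [65T→48T]: ω = 284.4615×65/48 = 385.2083 rpm, dir flips to +; running = +385.2083
Stage 3 [48T→52T]: ω = 385.2083×48/52 = 355.5769 rpm, dir flips to −; running = −355.5769
Stage 4 [28T→56T]: ω = 355.5769×28/56 = 177.7885 rpm, dir flips to +; running = +177.7885

+177.7885 rpm (same as input, |ω| = 177.7885 rpm)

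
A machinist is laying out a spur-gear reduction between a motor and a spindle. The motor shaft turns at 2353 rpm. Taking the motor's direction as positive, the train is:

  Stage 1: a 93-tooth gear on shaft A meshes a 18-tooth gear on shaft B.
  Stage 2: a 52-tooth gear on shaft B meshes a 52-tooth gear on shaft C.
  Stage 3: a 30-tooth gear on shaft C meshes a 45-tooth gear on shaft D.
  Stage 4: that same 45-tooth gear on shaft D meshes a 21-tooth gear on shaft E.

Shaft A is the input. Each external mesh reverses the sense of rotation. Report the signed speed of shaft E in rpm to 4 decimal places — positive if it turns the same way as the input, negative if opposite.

+17367.3810 rpm (same as input, |ω| = 17367.3810 rpm)

Stage 1 [93T→18T]: ω = 2353.0000×93/18 = 12157.1667 rpm, dir flips to −; running = −12157.1667
Stage 2 [52T→52T]: ω = 12157.1667×52/52 = 12157.1667 rpm, dir flips to +; running = +12157.1667
Stage 3 [30T→45T]: ω = 12157.1667×30/45 = 8104.7778 rpm, dir flips to −; running = −8104.7778
Stage 4 [45T→21T]: ω = 8104.7778×45/21 = 17367.3810 rpm, dir flips to +; running = +17367.3810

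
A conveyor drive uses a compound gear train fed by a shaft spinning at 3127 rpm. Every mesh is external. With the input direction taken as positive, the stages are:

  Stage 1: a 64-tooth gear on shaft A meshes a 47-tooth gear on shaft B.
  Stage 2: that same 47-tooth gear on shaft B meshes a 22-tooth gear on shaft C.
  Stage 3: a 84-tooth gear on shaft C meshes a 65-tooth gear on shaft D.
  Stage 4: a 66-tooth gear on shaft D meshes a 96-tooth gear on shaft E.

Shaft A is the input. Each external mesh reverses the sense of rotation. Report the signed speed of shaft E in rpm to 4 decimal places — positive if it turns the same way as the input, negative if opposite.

Stage 1 [64T→47T]: ω = 3127.0000×64/47 = 4258.0426 rpm, dir flips to −; running = −4258.0426
Stage 2 [47T→22T]: ω = 4258.0426×47/22 = 9096.7273 rpm, dir flips to +; running = +9096.7273
Stage 3 [84T→65T]: ω = 9096.7273×84/65 = 11755.7706 rpm, dir flips to −; running = −11755.7706
Stage 4 [66T→96T]: ω = 11755.7706×66/96 = 8082.0923 rpm, dir flips to +; running = +8082.0923

+8082.0923 rpm (same as input, |ω| = 8082.0923 rpm)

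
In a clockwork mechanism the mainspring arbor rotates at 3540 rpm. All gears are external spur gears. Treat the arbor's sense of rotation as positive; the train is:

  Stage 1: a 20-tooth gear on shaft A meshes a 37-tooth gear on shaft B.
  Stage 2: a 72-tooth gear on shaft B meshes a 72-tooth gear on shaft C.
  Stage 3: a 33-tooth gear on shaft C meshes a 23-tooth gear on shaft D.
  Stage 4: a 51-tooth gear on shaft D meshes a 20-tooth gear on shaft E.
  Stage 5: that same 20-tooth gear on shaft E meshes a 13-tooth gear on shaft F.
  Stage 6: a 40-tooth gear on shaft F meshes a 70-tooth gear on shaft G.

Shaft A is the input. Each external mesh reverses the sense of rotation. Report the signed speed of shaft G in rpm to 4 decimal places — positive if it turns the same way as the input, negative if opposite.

Stage 1 [20T→37T]: ω = 3540.0000×20/37 = 1913.5135 rpm, dir flips to −; running = −1913.5135
Stage 2 [72T→72T]: ω = 1913.5135×72/72 = 1913.5135 rpm, dir flips to +; running = +1913.5135
Stage 3 [33T→23T]: ω = 1913.5135×33/23 = 2745.4759 rpm, dir flips to −; running = −2745.4759
Stage 4 [51T→20T]: ω = 2745.4759×51/20 = 7000.9636 rpm, dir flips to +; running = +7000.9636
Stage 5 [20T→13T]: ω = 7000.9636×20/13 = 10770.7132 rpm, dir flips to −; running = −10770.7132
Stage 6 [40T→70T]: ω = 10770.7132×40/70 = 6154.6933 rpm, dir flips to +; running = +6154.6933

+6154.6933 rpm (same as input, |ω| = 6154.6933 rpm)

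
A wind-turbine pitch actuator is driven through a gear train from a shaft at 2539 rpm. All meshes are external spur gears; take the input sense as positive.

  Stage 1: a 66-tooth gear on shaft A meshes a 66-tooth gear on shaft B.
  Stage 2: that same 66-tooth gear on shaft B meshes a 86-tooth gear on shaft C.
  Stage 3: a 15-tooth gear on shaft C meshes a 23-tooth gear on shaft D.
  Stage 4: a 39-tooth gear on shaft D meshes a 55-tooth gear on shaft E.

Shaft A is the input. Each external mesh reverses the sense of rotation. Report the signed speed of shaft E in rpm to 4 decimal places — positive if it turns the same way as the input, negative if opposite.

Stage 1 [66T→66T]: ω = 2539.0000×66/66 = 2539.0000 rpm, dir flips to −; running = −2539.0000
Stage 2 [66T→86T]: ω = 2539.0000×66/86 = 1948.5349 rpm, dir flips to +; running = +1948.5349
Stage 3 [15T→23T]: ω = 1948.5349×15/23 = 1270.7836 rpm, dir flips to −; running = −1270.7836
Stage 4 [39T→55T]: ω = 1270.7836×39/55 = 901.1011 rpm, dir flips to +; running = +901.1011

+901.1011 rpm (same as input, |ω| = 901.1011 rpm)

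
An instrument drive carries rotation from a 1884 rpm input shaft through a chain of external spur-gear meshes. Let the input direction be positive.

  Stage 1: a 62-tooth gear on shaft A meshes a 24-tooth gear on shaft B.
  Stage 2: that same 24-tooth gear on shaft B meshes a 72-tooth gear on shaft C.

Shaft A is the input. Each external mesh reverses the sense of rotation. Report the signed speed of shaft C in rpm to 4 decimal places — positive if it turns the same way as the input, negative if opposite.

+1622.3333 rpm (same as input, |ω| = 1622.3333 rpm)

Stage 1 [62T→24T]: ω = 1884.0000×62/24 = 4867.0000 rpm, dir flips to −; running = −4867.0000
Stage 2 [24T→72T]: ω = 4867.0000×24/72 = 1622.3333 rpm, dir flips to +; running = +1622.3333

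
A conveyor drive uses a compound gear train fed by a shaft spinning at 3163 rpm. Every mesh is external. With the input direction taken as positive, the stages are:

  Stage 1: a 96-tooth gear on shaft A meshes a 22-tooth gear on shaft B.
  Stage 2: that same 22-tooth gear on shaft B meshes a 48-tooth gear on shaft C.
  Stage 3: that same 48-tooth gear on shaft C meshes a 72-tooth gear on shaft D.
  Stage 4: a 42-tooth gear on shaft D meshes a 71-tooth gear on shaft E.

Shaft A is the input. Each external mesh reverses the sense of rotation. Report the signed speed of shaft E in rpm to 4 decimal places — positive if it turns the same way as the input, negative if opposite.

+2494.7606 rpm (same as input, |ω| = 2494.7606 rpm)

Stage 1 [96T→22T]: ω = 3163.0000×96/22 = 13802.1818 rpm, dir flips to −; running = −13802.1818
Stage 2 [22T→48T]: ω = 13802.1818×22/48 = 6326.0000 rpm, dir flips to +; running = +6326.0000
Stage 3 [48T→72T]: ω = 6326.0000×48/72 = 4217.3333 rpm, dir flips to −; running = −4217.3333
Stage 4 [42T→71T]: ω = 4217.3333×42/71 = 2494.7606 rpm, dir flips to +; running = +2494.7606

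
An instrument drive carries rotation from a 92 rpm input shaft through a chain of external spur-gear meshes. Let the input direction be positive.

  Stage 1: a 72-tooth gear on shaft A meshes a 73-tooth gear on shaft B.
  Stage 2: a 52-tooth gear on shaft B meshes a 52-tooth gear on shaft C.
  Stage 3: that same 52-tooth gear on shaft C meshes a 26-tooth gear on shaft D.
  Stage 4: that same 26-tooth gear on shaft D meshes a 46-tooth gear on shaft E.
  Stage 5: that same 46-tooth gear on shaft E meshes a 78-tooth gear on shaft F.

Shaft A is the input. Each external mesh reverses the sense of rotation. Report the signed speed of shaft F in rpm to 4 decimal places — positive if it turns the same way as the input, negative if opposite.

Stage 1 [72T→73T]: ω = 92.0000×72/73 = 90.7397 rpm, dir flips to −; running = −90.7397
Stage 2 [52T→52T]: ω = 90.7397×52/52 = 90.7397 rpm, dir flips to +; running = +90.7397
Stage 3 [52T→26T]: ω = 90.7397×52/26 = 181.4795 rpm, dir flips to −; running = −181.4795
Stage 4 [26T→46T]: ω = 181.4795×26/46 = 102.5753 rpm, dir flips to +; running = +102.5753
Stage 5 [46T→78T]: ω = 102.5753×46/78 = 60.4932 rpm, dir flips to −; running = −60.4932

-60.4932 rpm (opposite to input, |ω| = 60.4932 rpm)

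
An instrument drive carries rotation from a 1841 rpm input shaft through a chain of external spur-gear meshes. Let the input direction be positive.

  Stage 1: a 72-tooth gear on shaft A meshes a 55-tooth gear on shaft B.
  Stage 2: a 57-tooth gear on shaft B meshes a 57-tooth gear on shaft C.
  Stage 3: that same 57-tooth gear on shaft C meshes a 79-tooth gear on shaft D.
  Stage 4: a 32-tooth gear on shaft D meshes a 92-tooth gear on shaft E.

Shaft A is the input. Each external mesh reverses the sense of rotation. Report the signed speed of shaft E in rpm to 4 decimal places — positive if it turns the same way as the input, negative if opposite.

Stage 1 [72T→55T]: ω = 1841.0000×72/55 = 2410.0364 rpm, dir flips to −; running = −2410.0364
Stage 2 [57T→57T]: ω = 2410.0364×57/57 = 2410.0364 rpm, dir flips to +; running = +2410.0364
Stage 3 [57T→79T]: ω = 2410.0364×57/79 = 1738.8870 rpm, dir flips to −; running = −1738.8870
Stage 4 [32T→92T]: ω = 1738.8870×32/92 = 604.8303 rpm, dir flips to +; running = +604.8303

+604.8303 rpm (same as input, |ω| = 604.8303 rpm)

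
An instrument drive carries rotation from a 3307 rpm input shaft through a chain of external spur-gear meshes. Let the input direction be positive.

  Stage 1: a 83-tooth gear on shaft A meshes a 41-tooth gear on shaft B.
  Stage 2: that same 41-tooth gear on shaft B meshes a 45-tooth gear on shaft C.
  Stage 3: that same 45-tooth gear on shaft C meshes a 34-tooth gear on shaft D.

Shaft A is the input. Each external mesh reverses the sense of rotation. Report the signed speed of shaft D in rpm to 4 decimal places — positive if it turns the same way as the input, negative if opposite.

-8072.9706 rpm (opposite to input, |ω| = 8072.9706 rpm)

Stage 1 [83T→41T]: ω = 3307.0000×83/41 = 6694.6585 rpm, dir flips to −; running = −6694.6585
Stage 2 [41T→45T]: ω = 6694.6585×41/45 = 6099.5778 rpm, dir flips to +; running = +6099.5778
Stage 3 [45T→34T]: ω = 6099.5778×45/34 = 8072.9706 rpm, dir flips to −; running = −8072.9706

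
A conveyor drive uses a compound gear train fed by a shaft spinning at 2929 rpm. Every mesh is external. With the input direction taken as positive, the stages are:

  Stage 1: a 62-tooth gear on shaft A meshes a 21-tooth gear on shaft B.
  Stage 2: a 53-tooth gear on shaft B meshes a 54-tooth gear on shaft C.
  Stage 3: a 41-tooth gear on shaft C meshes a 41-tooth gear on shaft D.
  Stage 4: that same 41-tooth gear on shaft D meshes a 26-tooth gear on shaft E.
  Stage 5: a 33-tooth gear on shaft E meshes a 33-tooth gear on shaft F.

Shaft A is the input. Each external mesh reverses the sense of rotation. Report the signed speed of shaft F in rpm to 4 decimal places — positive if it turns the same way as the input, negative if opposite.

Stage 1 [62T→21T]: ω = 2929.0000×62/21 = 8647.5238 rpm, dir flips to −; running = −8647.5238
Stage 2 [53T→54T]: ω = 8647.5238×53/54 = 8487.3845 rpm, dir flips to +; running = +8487.3845
Stage 3 [41T→41T]: ω = 8487.3845×41/41 = 8487.3845 rpm, dir flips to −; running = −8487.3845
Stage 4 [41T→26T]: ω = 8487.3845×41/26 = 13383.9524 rpm, dir flips to +; running = +13383.9524
Stage 5 [33T→33T]: ω = 13383.9524×33/33 = 13383.9524 rpm, dir flips to −; running = −13383.9524

-13383.9524 rpm (opposite to input, |ω| = 13383.9524 rpm)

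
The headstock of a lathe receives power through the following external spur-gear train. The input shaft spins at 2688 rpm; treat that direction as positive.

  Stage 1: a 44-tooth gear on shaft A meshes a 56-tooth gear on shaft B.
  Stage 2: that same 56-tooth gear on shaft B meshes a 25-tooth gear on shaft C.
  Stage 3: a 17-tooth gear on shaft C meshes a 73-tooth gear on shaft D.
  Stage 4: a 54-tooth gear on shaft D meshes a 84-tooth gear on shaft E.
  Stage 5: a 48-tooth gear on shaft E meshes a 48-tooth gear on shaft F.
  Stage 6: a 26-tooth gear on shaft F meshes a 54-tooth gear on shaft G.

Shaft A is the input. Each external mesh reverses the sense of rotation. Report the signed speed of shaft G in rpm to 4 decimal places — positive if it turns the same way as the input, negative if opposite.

Stage 1 [44T→56T]: ω = 2688.0000×44/56 = 2112.0000 rpm, dir flips to −; running = −2112.0000
Stage 2 [56T→25T]: ω = 2112.0000×56/25 = 4730.8800 rpm, dir flips to +; running = +4730.8800
Stage 3 [17T→73T]: ω = 4730.8800×17/73 = 1101.7118 rpm, dir flips to −; running = −1101.7118
Stage 4 [54T→84T]: ω = 1101.7118×54/84 = 708.2433 rpm, dir flips to +; running = +708.2433
Stage 5 [48T→48T]: ω = 708.2433×48/48 = 708.2433 rpm, dir flips to −; running = −708.2433
Stage 6 [26T→54T]: ω = 708.2433×26/54 = 341.0060 rpm, dir flips to +; running = +341.0060

+341.0060 rpm (same as input, |ω| = 341.0060 rpm)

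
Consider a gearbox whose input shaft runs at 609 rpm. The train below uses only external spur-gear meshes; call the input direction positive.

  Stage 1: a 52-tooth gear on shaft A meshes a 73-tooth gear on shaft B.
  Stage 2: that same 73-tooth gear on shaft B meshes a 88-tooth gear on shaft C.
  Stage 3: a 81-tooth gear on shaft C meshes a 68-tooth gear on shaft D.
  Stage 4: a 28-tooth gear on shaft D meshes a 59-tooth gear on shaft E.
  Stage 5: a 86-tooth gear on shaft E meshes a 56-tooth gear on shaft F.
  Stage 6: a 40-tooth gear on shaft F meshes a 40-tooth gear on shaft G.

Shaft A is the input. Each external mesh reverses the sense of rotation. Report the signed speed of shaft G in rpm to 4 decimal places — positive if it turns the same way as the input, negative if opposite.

Stage 1 [52T→73T]: ω = 609.0000×52/73 = 433.8082 rpm, dir flips to −; running = −433.8082
Stage 2 [73T→88T]: ω = 433.8082×73/88 = 359.8636 rpm, dir flips to +; running = +359.8636
Stage 3 [81T→68T]: ω = 359.8636×81/68 = 428.6611 rpm, dir flips to −; running = −428.6611
Stage 4 [28T→59T]: ω = 428.6611×28/59 = 203.4324 rpm, dir flips to +; running = +203.4324
Stage 5 [86T→56T]: ω = 203.4324×86/56 = 312.4140 rpm, dir flips to −; running = −312.4140
Stage 6 [40T→40T]: ω = 312.4140×40/40 = 312.4140 rpm, dir flips to +; running = +312.4140

+312.4140 rpm (same as input, |ω| = 312.4140 rpm)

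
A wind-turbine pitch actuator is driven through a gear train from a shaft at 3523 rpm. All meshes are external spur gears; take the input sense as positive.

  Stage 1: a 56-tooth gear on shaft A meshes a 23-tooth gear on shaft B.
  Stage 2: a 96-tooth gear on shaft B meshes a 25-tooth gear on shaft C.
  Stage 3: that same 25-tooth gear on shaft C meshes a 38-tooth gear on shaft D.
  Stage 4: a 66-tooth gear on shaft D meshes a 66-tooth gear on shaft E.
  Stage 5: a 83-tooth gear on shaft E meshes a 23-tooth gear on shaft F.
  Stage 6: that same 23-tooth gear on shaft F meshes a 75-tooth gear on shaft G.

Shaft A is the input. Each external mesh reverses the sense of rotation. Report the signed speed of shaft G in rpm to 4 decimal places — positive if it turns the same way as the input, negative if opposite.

Stage 1 [56T→23T]: ω = 3523.0000×56/23 = 8577.7391 rpm, dir flips to −; running = −8577.7391
Stage 2 [96T→25T]: ω = 8577.7391×96/25 = 32938.5183 rpm, dir flips to +; running = +32938.5183
Stage 3 [25T→38T]: ω = 32938.5183×25/38 = 21670.0778 rpm, dir flips to −; running = −21670.0778
Stage 4 [66T→66T]: ω = 21670.0778×66/66 = 21670.0778 rpm, dir flips to +; running = +21670.0778
Stage 5 [83T→23T]: ω = 21670.0778×83/23 = 78200.7156 rpm, dir flips to −; running = −78200.7156
Stage 6 [23T→75T]: ω = 78200.7156×23/75 = 23981.5528 rpm, dir flips to +; running = +23981.5528

+23981.5528 rpm (same as input, |ω| = 23981.5528 rpm)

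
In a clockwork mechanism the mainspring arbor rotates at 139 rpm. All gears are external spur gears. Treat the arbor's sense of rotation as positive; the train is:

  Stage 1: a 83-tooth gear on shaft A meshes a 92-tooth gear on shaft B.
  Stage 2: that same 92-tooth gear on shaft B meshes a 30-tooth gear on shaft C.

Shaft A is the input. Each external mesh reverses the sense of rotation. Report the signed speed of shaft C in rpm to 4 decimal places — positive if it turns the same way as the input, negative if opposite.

+384.5667 rpm (same as input, |ω| = 384.5667 rpm)

Stage 1 [83T→92T]: ω = 139.0000×83/92 = 125.4022 rpm, dir flips to −; running = −125.4022
Stage 2 [92T→30T]: ω = 125.4022×92/30 = 384.5667 rpm, dir flips to +; running = +384.5667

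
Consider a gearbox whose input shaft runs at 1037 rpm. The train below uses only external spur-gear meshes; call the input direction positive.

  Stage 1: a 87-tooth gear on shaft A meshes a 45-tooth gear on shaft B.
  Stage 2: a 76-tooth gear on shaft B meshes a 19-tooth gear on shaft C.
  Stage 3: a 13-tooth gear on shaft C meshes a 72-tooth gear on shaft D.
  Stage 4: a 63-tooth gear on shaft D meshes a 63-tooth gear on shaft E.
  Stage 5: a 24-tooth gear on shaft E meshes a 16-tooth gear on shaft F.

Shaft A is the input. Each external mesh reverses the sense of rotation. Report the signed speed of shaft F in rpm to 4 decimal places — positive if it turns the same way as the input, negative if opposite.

-2171.9389 rpm (opposite to input, |ω| = 2171.9389 rpm)

Stage 1 [87T→45T]: ω = 1037.0000×87/45 = 2004.8667 rpm, dir flips to −; running = −2004.8667
Stage 2 [76T→19T]: ω = 2004.8667×76/19 = 8019.4667 rpm, dir flips to +; running = +8019.4667
Stage 3 [13T→72T]: ω = 8019.4667×13/72 = 1447.9593 rpm, dir flips to −; running = −1447.9593
Stage 4 [63T→63T]: ω = 1447.9593×63/63 = 1447.9593 rpm, dir flips to +; running = +1447.9593
Stage 5 [24T→16T]: ω = 1447.9593×24/16 = 2171.9389 rpm, dir flips to −; running = −2171.9389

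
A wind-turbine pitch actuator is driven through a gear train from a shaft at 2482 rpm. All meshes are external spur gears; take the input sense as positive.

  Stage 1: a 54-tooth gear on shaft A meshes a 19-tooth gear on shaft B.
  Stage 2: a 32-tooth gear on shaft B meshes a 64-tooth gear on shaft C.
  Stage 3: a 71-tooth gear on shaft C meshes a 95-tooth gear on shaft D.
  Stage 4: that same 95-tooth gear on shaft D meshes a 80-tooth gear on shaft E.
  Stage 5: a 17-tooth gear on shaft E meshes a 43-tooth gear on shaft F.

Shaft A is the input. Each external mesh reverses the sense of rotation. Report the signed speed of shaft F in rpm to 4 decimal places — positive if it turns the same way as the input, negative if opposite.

Stage 1 [54T→19T]: ω = 2482.0000×54/19 = 7054.1053 rpm, dir flips to −; running = −7054.1053
Stage 2 [32T→64T]: ω = 7054.1053×32/64 = 3527.0526 rpm, dir flips to +; running = +3527.0526
Stage 3 [71T→95T]: ω = 3527.0526×71/95 = 2636.0078 rpm, dir flips to −; running = −2636.0078
Stage 4 [95T→80T]: ω = 2636.0078×95/80 = 3130.2592 rpm, dir flips to +; running = +3130.2592
Stage 5 [17T→43T]: ω = 3130.2592×17/43 = 1237.5443 rpm, dir flips to −; running = −1237.5443

-1237.5443 rpm (opposite to input, |ω| = 1237.5443 rpm)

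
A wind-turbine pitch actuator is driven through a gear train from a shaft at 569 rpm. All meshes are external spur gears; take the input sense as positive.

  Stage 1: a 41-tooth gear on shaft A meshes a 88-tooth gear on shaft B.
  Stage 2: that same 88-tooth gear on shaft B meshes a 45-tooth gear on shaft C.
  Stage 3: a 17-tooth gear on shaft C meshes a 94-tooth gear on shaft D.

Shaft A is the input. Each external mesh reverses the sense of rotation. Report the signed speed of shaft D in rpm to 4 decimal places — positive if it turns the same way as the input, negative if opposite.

Stage 1 [41T→88T]: ω = 569.0000×41/88 = 265.1023 rpm, dir flips to −; running = −265.1023
Stage 2 [88T→45T]: ω = 265.1023×88/45 = 518.4222 rpm, dir flips to +; running = +518.4222
Stage 3 [17T→94T]: ω = 518.4222×17/94 = 93.7572 rpm, dir flips to −; running = −93.7572

-93.7572 rpm (opposite to input, |ω| = 93.7572 rpm)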